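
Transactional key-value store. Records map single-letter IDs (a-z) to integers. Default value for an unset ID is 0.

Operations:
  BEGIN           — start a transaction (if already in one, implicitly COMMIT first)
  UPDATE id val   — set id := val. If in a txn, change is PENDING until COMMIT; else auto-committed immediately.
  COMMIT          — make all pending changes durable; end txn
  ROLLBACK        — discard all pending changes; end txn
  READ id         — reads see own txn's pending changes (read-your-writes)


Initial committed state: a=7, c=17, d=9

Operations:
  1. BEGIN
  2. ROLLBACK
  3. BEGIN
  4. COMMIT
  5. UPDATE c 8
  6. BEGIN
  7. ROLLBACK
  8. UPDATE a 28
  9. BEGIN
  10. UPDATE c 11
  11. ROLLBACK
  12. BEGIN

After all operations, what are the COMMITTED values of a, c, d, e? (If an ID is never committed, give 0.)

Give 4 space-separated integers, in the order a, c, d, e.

Initial committed: {a=7, c=17, d=9}
Op 1: BEGIN: in_txn=True, pending={}
Op 2: ROLLBACK: discarded pending []; in_txn=False
Op 3: BEGIN: in_txn=True, pending={}
Op 4: COMMIT: merged [] into committed; committed now {a=7, c=17, d=9}
Op 5: UPDATE c=8 (auto-commit; committed c=8)
Op 6: BEGIN: in_txn=True, pending={}
Op 7: ROLLBACK: discarded pending []; in_txn=False
Op 8: UPDATE a=28 (auto-commit; committed a=28)
Op 9: BEGIN: in_txn=True, pending={}
Op 10: UPDATE c=11 (pending; pending now {c=11})
Op 11: ROLLBACK: discarded pending ['c']; in_txn=False
Op 12: BEGIN: in_txn=True, pending={}
Final committed: {a=28, c=8, d=9}

Answer: 28 8 9 0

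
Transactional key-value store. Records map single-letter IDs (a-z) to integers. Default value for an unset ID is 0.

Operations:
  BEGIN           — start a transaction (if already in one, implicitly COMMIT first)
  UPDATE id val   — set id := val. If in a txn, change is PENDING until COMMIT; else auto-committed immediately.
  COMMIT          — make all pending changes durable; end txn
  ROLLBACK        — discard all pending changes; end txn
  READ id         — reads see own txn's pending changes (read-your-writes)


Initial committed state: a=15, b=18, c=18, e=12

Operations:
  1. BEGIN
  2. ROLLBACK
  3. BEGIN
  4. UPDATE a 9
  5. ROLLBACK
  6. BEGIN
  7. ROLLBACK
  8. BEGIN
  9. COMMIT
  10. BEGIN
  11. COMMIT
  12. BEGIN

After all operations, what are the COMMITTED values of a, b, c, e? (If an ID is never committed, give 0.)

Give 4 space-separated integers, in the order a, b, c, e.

Initial committed: {a=15, b=18, c=18, e=12}
Op 1: BEGIN: in_txn=True, pending={}
Op 2: ROLLBACK: discarded pending []; in_txn=False
Op 3: BEGIN: in_txn=True, pending={}
Op 4: UPDATE a=9 (pending; pending now {a=9})
Op 5: ROLLBACK: discarded pending ['a']; in_txn=False
Op 6: BEGIN: in_txn=True, pending={}
Op 7: ROLLBACK: discarded pending []; in_txn=False
Op 8: BEGIN: in_txn=True, pending={}
Op 9: COMMIT: merged [] into committed; committed now {a=15, b=18, c=18, e=12}
Op 10: BEGIN: in_txn=True, pending={}
Op 11: COMMIT: merged [] into committed; committed now {a=15, b=18, c=18, e=12}
Op 12: BEGIN: in_txn=True, pending={}
Final committed: {a=15, b=18, c=18, e=12}

Answer: 15 18 18 12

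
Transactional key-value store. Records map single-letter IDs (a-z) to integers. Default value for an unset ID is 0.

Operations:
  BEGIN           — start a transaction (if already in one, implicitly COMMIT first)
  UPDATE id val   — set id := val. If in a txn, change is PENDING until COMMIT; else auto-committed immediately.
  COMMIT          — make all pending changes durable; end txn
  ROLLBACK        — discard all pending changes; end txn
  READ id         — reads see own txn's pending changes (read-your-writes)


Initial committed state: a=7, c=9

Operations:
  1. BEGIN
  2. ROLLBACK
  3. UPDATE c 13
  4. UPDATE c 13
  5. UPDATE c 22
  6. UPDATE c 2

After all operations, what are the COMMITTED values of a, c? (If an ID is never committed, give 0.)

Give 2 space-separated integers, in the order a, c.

Answer: 7 2

Derivation:
Initial committed: {a=7, c=9}
Op 1: BEGIN: in_txn=True, pending={}
Op 2: ROLLBACK: discarded pending []; in_txn=False
Op 3: UPDATE c=13 (auto-commit; committed c=13)
Op 4: UPDATE c=13 (auto-commit; committed c=13)
Op 5: UPDATE c=22 (auto-commit; committed c=22)
Op 6: UPDATE c=2 (auto-commit; committed c=2)
Final committed: {a=7, c=2}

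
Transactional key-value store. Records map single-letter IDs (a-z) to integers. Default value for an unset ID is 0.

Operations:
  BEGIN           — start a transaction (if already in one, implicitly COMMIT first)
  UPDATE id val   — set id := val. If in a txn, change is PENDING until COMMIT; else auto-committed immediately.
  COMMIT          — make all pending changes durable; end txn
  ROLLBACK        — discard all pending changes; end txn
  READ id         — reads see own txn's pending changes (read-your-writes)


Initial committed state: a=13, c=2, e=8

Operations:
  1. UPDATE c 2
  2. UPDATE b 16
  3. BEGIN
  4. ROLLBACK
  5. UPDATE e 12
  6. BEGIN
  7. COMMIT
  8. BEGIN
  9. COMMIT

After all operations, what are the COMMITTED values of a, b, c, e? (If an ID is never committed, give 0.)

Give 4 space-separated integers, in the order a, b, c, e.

Initial committed: {a=13, c=2, e=8}
Op 1: UPDATE c=2 (auto-commit; committed c=2)
Op 2: UPDATE b=16 (auto-commit; committed b=16)
Op 3: BEGIN: in_txn=True, pending={}
Op 4: ROLLBACK: discarded pending []; in_txn=False
Op 5: UPDATE e=12 (auto-commit; committed e=12)
Op 6: BEGIN: in_txn=True, pending={}
Op 7: COMMIT: merged [] into committed; committed now {a=13, b=16, c=2, e=12}
Op 8: BEGIN: in_txn=True, pending={}
Op 9: COMMIT: merged [] into committed; committed now {a=13, b=16, c=2, e=12}
Final committed: {a=13, b=16, c=2, e=12}

Answer: 13 16 2 12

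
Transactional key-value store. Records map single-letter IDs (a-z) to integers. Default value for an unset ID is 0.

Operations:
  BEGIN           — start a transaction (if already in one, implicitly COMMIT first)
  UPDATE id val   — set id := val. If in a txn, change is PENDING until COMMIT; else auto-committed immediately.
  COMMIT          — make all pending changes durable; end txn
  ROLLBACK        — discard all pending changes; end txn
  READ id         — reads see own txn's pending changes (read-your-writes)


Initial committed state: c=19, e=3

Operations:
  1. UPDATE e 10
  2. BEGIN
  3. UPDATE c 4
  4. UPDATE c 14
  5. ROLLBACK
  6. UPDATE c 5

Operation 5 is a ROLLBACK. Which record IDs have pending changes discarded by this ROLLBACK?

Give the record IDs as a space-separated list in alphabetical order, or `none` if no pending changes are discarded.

Answer: c

Derivation:
Initial committed: {c=19, e=3}
Op 1: UPDATE e=10 (auto-commit; committed e=10)
Op 2: BEGIN: in_txn=True, pending={}
Op 3: UPDATE c=4 (pending; pending now {c=4})
Op 4: UPDATE c=14 (pending; pending now {c=14})
Op 5: ROLLBACK: discarded pending ['c']; in_txn=False
Op 6: UPDATE c=5 (auto-commit; committed c=5)
ROLLBACK at op 5 discards: ['c']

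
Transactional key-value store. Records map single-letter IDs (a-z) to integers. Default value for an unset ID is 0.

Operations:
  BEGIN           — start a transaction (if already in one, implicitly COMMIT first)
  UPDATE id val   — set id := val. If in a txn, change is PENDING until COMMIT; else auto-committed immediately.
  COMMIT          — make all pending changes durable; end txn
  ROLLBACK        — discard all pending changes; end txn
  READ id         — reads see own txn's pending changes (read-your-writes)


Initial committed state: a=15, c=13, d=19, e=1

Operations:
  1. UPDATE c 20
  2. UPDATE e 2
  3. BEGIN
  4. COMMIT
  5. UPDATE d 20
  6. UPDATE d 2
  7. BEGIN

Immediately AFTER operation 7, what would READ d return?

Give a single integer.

Answer: 2

Derivation:
Initial committed: {a=15, c=13, d=19, e=1}
Op 1: UPDATE c=20 (auto-commit; committed c=20)
Op 2: UPDATE e=2 (auto-commit; committed e=2)
Op 3: BEGIN: in_txn=True, pending={}
Op 4: COMMIT: merged [] into committed; committed now {a=15, c=20, d=19, e=2}
Op 5: UPDATE d=20 (auto-commit; committed d=20)
Op 6: UPDATE d=2 (auto-commit; committed d=2)
Op 7: BEGIN: in_txn=True, pending={}
After op 7: visible(d) = 2 (pending={}, committed={a=15, c=20, d=2, e=2})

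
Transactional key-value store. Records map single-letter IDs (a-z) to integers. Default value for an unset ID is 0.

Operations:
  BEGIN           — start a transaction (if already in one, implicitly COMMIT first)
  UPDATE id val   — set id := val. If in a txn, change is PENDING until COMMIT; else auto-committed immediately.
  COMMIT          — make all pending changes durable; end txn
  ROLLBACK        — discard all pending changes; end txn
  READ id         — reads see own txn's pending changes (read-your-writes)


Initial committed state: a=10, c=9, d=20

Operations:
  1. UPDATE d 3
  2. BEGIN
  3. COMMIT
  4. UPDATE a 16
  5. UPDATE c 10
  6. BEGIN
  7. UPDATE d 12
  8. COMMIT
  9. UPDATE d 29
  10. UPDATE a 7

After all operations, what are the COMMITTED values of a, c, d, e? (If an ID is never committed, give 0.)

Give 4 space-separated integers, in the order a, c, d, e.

Initial committed: {a=10, c=9, d=20}
Op 1: UPDATE d=3 (auto-commit; committed d=3)
Op 2: BEGIN: in_txn=True, pending={}
Op 3: COMMIT: merged [] into committed; committed now {a=10, c=9, d=3}
Op 4: UPDATE a=16 (auto-commit; committed a=16)
Op 5: UPDATE c=10 (auto-commit; committed c=10)
Op 6: BEGIN: in_txn=True, pending={}
Op 7: UPDATE d=12 (pending; pending now {d=12})
Op 8: COMMIT: merged ['d'] into committed; committed now {a=16, c=10, d=12}
Op 9: UPDATE d=29 (auto-commit; committed d=29)
Op 10: UPDATE a=7 (auto-commit; committed a=7)
Final committed: {a=7, c=10, d=29}

Answer: 7 10 29 0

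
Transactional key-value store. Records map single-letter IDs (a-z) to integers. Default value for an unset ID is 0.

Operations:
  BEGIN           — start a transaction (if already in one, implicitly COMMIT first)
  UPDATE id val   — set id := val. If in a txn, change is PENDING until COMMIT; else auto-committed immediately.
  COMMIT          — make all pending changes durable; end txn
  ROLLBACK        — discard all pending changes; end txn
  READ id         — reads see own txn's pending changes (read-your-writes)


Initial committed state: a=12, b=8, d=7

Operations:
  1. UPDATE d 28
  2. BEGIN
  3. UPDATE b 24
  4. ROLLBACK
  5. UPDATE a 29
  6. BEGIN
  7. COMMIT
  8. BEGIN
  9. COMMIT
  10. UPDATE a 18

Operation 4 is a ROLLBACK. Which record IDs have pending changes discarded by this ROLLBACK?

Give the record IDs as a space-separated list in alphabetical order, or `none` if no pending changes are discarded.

Answer: b

Derivation:
Initial committed: {a=12, b=8, d=7}
Op 1: UPDATE d=28 (auto-commit; committed d=28)
Op 2: BEGIN: in_txn=True, pending={}
Op 3: UPDATE b=24 (pending; pending now {b=24})
Op 4: ROLLBACK: discarded pending ['b']; in_txn=False
Op 5: UPDATE a=29 (auto-commit; committed a=29)
Op 6: BEGIN: in_txn=True, pending={}
Op 7: COMMIT: merged [] into committed; committed now {a=29, b=8, d=28}
Op 8: BEGIN: in_txn=True, pending={}
Op 9: COMMIT: merged [] into committed; committed now {a=29, b=8, d=28}
Op 10: UPDATE a=18 (auto-commit; committed a=18)
ROLLBACK at op 4 discards: ['b']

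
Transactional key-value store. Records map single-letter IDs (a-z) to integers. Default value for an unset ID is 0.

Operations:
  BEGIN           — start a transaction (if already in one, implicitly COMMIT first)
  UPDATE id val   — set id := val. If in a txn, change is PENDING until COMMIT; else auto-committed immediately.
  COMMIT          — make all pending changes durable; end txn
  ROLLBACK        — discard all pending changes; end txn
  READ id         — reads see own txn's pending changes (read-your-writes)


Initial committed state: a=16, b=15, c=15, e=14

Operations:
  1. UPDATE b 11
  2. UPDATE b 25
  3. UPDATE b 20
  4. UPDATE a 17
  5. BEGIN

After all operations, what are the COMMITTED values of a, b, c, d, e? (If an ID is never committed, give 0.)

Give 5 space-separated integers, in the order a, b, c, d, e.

Initial committed: {a=16, b=15, c=15, e=14}
Op 1: UPDATE b=11 (auto-commit; committed b=11)
Op 2: UPDATE b=25 (auto-commit; committed b=25)
Op 3: UPDATE b=20 (auto-commit; committed b=20)
Op 4: UPDATE a=17 (auto-commit; committed a=17)
Op 5: BEGIN: in_txn=True, pending={}
Final committed: {a=17, b=20, c=15, e=14}

Answer: 17 20 15 0 14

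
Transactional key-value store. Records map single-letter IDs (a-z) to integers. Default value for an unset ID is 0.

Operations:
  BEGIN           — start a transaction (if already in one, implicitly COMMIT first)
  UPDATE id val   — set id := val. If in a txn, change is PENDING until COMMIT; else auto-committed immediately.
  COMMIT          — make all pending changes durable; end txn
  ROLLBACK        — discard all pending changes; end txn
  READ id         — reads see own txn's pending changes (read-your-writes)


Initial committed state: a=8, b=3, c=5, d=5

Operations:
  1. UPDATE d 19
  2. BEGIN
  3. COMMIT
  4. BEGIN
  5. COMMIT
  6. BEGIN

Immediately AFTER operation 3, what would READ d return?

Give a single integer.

Initial committed: {a=8, b=3, c=5, d=5}
Op 1: UPDATE d=19 (auto-commit; committed d=19)
Op 2: BEGIN: in_txn=True, pending={}
Op 3: COMMIT: merged [] into committed; committed now {a=8, b=3, c=5, d=19}
After op 3: visible(d) = 19 (pending={}, committed={a=8, b=3, c=5, d=19})

Answer: 19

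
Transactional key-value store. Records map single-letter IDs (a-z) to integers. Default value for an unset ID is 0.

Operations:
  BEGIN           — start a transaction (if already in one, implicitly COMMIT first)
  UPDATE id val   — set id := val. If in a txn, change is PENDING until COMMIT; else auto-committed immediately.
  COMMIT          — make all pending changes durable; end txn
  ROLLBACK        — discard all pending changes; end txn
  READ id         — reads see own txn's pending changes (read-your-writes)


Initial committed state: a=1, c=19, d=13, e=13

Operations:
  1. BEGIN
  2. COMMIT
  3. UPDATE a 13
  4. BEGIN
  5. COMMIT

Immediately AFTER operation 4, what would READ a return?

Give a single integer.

Initial committed: {a=1, c=19, d=13, e=13}
Op 1: BEGIN: in_txn=True, pending={}
Op 2: COMMIT: merged [] into committed; committed now {a=1, c=19, d=13, e=13}
Op 3: UPDATE a=13 (auto-commit; committed a=13)
Op 4: BEGIN: in_txn=True, pending={}
After op 4: visible(a) = 13 (pending={}, committed={a=13, c=19, d=13, e=13})

Answer: 13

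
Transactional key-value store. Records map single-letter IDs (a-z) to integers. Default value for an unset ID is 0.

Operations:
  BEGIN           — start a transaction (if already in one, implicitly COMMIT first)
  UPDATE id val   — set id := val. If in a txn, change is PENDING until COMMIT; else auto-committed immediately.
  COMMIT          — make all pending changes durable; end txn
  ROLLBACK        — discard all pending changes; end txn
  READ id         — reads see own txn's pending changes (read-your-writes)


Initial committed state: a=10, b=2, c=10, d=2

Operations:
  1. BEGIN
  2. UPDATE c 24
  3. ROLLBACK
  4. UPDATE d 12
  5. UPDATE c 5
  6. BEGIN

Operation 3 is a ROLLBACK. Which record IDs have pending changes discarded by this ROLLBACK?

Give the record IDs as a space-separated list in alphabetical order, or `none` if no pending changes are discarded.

Answer: c

Derivation:
Initial committed: {a=10, b=2, c=10, d=2}
Op 1: BEGIN: in_txn=True, pending={}
Op 2: UPDATE c=24 (pending; pending now {c=24})
Op 3: ROLLBACK: discarded pending ['c']; in_txn=False
Op 4: UPDATE d=12 (auto-commit; committed d=12)
Op 5: UPDATE c=5 (auto-commit; committed c=5)
Op 6: BEGIN: in_txn=True, pending={}
ROLLBACK at op 3 discards: ['c']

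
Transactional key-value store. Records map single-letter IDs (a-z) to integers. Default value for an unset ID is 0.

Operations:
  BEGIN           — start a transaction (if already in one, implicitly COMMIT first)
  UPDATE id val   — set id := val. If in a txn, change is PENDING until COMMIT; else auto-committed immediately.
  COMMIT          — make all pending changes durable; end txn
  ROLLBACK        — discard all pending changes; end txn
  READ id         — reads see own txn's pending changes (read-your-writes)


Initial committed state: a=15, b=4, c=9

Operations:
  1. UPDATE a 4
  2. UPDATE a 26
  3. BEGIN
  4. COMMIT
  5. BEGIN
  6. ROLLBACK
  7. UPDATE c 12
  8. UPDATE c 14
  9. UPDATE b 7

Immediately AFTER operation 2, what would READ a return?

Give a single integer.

Initial committed: {a=15, b=4, c=9}
Op 1: UPDATE a=4 (auto-commit; committed a=4)
Op 2: UPDATE a=26 (auto-commit; committed a=26)
After op 2: visible(a) = 26 (pending={}, committed={a=26, b=4, c=9})

Answer: 26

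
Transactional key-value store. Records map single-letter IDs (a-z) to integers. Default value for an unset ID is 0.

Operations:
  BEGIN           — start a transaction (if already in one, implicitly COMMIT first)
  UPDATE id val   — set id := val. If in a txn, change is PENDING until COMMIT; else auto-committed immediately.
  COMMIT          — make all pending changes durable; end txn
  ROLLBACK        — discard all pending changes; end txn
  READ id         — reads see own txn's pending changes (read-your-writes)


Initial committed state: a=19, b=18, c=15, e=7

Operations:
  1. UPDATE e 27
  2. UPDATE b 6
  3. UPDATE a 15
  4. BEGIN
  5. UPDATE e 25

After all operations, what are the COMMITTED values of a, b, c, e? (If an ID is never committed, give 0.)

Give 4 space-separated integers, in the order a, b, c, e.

Answer: 15 6 15 27

Derivation:
Initial committed: {a=19, b=18, c=15, e=7}
Op 1: UPDATE e=27 (auto-commit; committed e=27)
Op 2: UPDATE b=6 (auto-commit; committed b=6)
Op 3: UPDATE a=15 (auto-commit; committed a=15)
Op 4: BEGIN: in_txn=True, pending={}
Op 5: UPDATE e=25 (pending; pending now {e=25})
Final committed: {a=15, b=6, c=15, e=27}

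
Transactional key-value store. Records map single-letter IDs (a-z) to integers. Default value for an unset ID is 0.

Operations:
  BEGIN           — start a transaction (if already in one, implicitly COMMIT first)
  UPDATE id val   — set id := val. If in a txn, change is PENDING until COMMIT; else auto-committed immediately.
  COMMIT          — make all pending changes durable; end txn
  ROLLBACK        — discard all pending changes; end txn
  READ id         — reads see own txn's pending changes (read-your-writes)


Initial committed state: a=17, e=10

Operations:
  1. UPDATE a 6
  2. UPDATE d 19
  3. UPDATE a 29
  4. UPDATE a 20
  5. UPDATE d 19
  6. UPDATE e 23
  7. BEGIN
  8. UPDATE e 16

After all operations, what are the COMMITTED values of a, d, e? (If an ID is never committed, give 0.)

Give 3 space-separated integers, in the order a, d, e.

Answer: 20 19 23

Derivation:
Initial committed: {a=17, e=10}
Op 1: UPDATE a=6 (auto-commit; committed a=6)
Op 2: UPDATE d=19 (auto-commit; committed d=19)
Op 3: UPDATE a=29 (auto-commit; committed a=29)
Op 4: UPDATE a=20 (auto-commit; committed a=20)
Op 5: UPDATE d=19 (auto-commit; committed d=19)
Op 6: UPDATE e=23 (auto-commit; committed e=23)
Op 7: BEGIN: in_txn=True, pending={}
Op 8: UPDATE e=16 (pending; pending now {e=16})
Final committed: {a=20, d=19, e=23}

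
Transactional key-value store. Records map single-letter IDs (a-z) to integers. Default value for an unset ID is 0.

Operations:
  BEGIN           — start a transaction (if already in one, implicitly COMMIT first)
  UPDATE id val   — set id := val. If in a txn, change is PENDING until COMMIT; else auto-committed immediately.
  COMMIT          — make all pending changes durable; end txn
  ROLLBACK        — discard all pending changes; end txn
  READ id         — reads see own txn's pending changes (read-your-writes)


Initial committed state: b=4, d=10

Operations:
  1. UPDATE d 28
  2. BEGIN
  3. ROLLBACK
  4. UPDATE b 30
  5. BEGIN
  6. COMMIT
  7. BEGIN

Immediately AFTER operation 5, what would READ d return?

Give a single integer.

Initial committed: {b=4, d=10}
Op 1: UPDATE d=28 (auto-commit; committed d=28)
Op 2: BEGIN: in_txn=True, pending={}
Op 3: ROLLBACK: discarded pending []; in_txn=False
Op 4: UPDATE b=30 (auto-commit; committed b=30)
Op 5: BEGIN: in_txn=True, pending={}
After op 5: visible(d) = 28 (pending={}, committed={b=30, d=28})

Answer: 28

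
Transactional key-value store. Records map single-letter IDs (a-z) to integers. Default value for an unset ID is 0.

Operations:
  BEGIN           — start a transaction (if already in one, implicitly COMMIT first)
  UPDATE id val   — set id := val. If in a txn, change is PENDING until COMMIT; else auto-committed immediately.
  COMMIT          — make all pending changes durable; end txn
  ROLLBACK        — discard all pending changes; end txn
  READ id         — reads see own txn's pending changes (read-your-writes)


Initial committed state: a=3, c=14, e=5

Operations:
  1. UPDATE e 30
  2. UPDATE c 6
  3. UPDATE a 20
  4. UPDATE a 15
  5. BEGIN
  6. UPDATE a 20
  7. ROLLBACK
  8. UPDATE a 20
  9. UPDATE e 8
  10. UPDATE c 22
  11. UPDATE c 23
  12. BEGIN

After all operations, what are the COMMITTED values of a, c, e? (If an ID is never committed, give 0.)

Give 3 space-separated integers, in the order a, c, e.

Initial committed: {a=3, c=14, e=5}
Op 1: UPDATE e=30 (auto-commit; committed e=30)
Op 2: UPDATE c=6 (auto-commit; committed c=6)
Op 3: UPDATE a=20 (auto-commit; committed a=20)
Op 4: UPDATE a=15 (auto-commit; committed a=15)
Op 5: BEGIN: in_txn=True, pending={}
Op 6: UPDATE a=20 (pending; pending now {a=20})
Op 7: ROLLBACK: discarded pending ['a']; in_txn=False
Op 8: UPDATE a=20 (auto-commit; committed a=20)
Op 9: UPDATE e=8 (auto-commit; committed e=8)
Op 10: UPDATE c=22 (auto-commit; committed c=22)
Op 11: UPDATE c=23 (auto-commit; committed c=23)
Op 12: BEGIN: in_txn=True, pending={}
Final committed: {a=20, c=23, e=8}

Answer: 20 23 8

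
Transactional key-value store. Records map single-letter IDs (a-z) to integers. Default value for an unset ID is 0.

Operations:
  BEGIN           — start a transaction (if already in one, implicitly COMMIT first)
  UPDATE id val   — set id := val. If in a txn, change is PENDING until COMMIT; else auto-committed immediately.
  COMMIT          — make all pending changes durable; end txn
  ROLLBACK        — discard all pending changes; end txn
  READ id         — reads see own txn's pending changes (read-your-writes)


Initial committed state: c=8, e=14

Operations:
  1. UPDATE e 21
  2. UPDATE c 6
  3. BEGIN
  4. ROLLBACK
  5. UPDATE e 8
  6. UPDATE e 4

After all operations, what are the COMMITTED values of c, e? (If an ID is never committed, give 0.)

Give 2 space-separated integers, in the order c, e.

Initial committed: {c=8, e=14}
Op 1: UPDATE e=21 (auto-commit; committed e=21)
Op 2: UPDATE c=6 (auto-commit; committed c=6)
Op 3: BEGIN: in_txn=True, pending={}
Op 4: ROLLBACK: discarded pending []; in_txn=False
Op 5: UPDATE e=8 (auto-commit; committed e=8)
Op 6: UPDATE e=4 (auto-commit; committed e=4)
Final committed: {c=6, e=4}

Answer: 6 4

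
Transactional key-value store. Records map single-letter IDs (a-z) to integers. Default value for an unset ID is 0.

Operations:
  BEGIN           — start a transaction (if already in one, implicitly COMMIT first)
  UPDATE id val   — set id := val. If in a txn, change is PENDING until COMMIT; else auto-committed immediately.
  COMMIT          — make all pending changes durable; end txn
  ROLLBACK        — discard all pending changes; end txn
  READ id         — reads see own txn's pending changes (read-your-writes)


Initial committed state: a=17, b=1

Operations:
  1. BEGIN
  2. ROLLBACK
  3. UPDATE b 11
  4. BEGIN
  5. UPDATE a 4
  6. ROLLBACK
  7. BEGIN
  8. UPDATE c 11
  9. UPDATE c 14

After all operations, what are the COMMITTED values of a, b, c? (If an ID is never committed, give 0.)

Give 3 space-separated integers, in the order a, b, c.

Initial committed: {a=17, b=1}
Op 1: BEGIN: in_txn=True, pending={}
Op 2: ROLLBACK: discarded pending []; in_txn=False
Op 3: UPDATE b=11 (auto-commit; committed b=11)
Op 4: BEGIN: in_txn=True, pending={}
Op 5: UPDATE a=4 (pending; pending now {a=4})
Op 6: ROLLBACK: discarded pending ['a']; in_txn=False
Op 7: BEGIN: in_txn=True, pending={}
Op 8: UPDATE c=11 (pending; pending now {c=11})
Op 9: UPDATE c=14 (pending; pending now {c=14})
Final committed: {a=17, b=11}

Answer: 17 11 0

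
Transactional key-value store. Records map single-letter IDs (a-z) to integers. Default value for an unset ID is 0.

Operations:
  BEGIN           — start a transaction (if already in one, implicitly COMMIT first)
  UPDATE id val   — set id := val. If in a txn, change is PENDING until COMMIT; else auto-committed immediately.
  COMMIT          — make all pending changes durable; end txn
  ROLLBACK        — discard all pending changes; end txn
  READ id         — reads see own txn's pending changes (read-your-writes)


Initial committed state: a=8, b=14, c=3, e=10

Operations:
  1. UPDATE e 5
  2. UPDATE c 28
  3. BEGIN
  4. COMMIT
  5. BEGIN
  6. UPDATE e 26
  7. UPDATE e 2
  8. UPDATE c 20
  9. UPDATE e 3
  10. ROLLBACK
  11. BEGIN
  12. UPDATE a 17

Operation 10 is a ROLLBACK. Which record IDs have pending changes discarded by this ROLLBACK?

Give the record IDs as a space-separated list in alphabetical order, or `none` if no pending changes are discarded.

Initial committed: {a=8, b=14, c=3, e=10}
Op 1: UPDATE e=5 (auto-commit; committed e=5)
Op 2: UPDATE c=28 (auto-commit; committed c=28)
Op 3: BEGIN: in_txn=True, pending={}
Op 4: COMMIT: merged [] into committed; committed now {a=8, b=14, c=28, e=5}
Op 5: BEGIN: in_txn=True, pending={}
Op 6: UPDATE e=26 (pending; pending now {e=26})
Op 7: UPDATE e=2 (pending; pending now {e=2})
Op 8: UPDATE c=20 (pending; pending now {c=20, e=2})
Op 9: UPDATE e=3 (pending; pending now {c=20, e=3})
Op 10: ROLLBACK: discarded pending ['c', 'e']; in_txn=False
Op 11: BEGIN: in_txn=True, pending={}
Op 12: UPDATE a=17 (pending; pending now {a=17})
ROLLBACK at op 10 discards: ['c', 'e']

Answer: c e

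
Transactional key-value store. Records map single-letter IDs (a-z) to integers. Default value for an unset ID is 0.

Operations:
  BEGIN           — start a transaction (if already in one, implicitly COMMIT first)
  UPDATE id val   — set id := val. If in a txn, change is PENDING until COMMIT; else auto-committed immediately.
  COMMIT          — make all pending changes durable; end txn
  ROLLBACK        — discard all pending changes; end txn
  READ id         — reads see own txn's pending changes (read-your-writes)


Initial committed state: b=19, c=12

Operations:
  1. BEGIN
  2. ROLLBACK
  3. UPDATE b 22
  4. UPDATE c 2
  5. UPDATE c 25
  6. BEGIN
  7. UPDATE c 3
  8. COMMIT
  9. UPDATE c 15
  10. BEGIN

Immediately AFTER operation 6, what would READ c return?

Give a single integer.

Initial committed: {b=19, c=12}
Op 1: BEGIN: in_txn=True, pending={}
Op 2: ROLLBACK: discarded pending []; in_txn=False
Op 3: UPDATE b=22 (auto-commit; committed b=22)
Op 4: UPDATE c=2 (auto-commit; committed c=2)
Op 5: UPDATE c=25 (auto-commit; committed c=25)
Op 6: BEGIN: in_txn=True, pending={}
After op 6: visible(c) = 25 (pending={}, committed={b=22, c=25})

Answer: 25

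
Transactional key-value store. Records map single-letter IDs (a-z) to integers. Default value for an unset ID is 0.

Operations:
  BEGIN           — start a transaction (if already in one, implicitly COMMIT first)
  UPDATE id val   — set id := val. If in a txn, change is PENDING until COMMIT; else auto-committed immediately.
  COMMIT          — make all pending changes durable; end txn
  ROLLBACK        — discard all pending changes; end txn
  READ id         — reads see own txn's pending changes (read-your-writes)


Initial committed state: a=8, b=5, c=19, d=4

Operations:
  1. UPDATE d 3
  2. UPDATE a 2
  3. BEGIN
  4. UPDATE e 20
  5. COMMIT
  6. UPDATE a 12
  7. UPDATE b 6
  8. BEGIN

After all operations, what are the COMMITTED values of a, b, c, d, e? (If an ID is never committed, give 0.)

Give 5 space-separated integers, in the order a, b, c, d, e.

Initial committed: {a=8, b=5, c=19, d=4}
Op 1: UPDATE d=3 (auto-commit; committed d=3)
Op 2: UPDATE a=2 (auto-commit; committed a=2)
Op 3: BEGIN: in_txn=True, pending={}
Op 4: UPDATE e=20 (pending; pending now {e=20})
Op 5: COMMIT: merged ['e'] into committed; committed now {a=2, b=5, c=19, d=3, e=20}
Op 6: UPDATE a=12 (auto-commit; committed a=12)
Op 7: UPDATE b=6 (auto-commit; committed b=6)
Op 8: BEGIN: in_txn=True, pending={}
Final committed: {a=12, b=6, c=19, d=3, e=20}

Answer: 12 6 19 3 20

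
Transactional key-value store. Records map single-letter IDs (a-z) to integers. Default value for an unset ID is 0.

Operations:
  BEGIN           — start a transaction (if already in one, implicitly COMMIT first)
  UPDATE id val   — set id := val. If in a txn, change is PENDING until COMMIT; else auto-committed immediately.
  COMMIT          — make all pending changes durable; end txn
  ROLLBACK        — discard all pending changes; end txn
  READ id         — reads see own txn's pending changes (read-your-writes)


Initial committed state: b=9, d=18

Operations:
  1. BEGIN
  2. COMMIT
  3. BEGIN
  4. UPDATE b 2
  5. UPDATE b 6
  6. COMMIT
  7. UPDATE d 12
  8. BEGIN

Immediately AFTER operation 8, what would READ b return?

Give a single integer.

Answer: 6

Derivation:
Initial committed: {b=9, d=18}
Op 1: BEGIN: in_txn=True, pending={}
Op 2: COMMIT: merged [] into committed; committed now {b=9, d=18}
Op 3: BEGIN: in_txn=True, pending={}
Op 4: UPDATE b=2 (pending; pending now {b=2})
Op 5: UPDATE b=6 (pending; pending now {b=6})
Op 6: COMMIT: merged ['b'] into committed; committed now {b=6, d=18}
Op 7: UPDATE d=12 (auto-commit; committed d=12)
Op 8: BEGIN: in_txn=True, pending={}
After op 8: visible(b) = 6 (pending={}, committed={b=6, d=12})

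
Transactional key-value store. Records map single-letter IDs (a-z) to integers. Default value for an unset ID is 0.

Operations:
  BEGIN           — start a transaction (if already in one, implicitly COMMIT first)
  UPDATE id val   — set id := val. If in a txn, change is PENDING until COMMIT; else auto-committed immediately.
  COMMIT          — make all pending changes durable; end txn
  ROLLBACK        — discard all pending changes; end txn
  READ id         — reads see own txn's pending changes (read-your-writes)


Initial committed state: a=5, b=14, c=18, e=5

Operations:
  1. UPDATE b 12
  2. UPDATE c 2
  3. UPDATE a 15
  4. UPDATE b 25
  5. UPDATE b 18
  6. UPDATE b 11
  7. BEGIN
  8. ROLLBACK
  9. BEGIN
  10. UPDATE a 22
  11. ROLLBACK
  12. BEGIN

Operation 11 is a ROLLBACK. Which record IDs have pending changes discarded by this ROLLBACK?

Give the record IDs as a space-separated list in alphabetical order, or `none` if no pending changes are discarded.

Initial committed: {a=5, b=14, c=18, e=5}
Op 1: UPDATE b=12 (auto-commit; committed b=12)
Op 2: UPDATE c=2 (auto-commit; committed c=2)
Op 3: UPDATE a=15 (auto-commit; committed a=15)
Op 4: UPDATE b=25 (auto-commit; committed b=25)
Op 5: UPDATE b=18 (auto-commit; committed b=18)
Op 6: UPDATE b=11 (auto-commit; committed b=11)
Op 7: BEGIN: in_txn=True, pending={}
Op 8: ROLLBACK: discarded pending []; in_txn=False
Op 9: BEGIN: in_txn=True, pending={}
Op 10: UPDATE a=22 (pending; pending now {a=22})
Op 11: ROLLBACK: discarded pending ['a']; in_txn=False
Op 12: BEGIN: in_txn=True, pending={}
ROLLBACK at op 11 discards: ['a']

Answer: a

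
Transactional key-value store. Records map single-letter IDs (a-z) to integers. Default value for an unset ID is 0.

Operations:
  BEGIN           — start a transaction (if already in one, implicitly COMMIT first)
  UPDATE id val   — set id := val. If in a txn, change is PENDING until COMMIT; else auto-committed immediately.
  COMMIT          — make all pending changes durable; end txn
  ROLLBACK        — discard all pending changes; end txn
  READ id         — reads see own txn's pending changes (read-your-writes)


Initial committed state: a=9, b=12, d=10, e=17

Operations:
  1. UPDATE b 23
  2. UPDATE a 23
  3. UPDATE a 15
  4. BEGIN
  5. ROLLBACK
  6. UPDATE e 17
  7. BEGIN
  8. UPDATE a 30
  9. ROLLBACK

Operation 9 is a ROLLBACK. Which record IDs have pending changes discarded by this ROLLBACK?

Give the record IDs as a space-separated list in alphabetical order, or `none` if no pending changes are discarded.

Answer: a

Derivation:
Initial committed: {a=9, b=12, d=10, e=17}
Op 1: UPDATE b=23 (auto-commit; committed b=23)
Op 2: UPDATE a=23 (auto-commit; committed a=23)
Op 3: UPDATE a=15 (auto-commit; committed a=15)
Op 4: BEGIN: in_txn=True, pending={}
Op 5: ROLLBACK: discarded pending []; in_txn=False
Op 6: UPDATE e=17 (auto-commit; committed e=17)
Op 7: BEGIN: in_txn=True, pending={}
Op 8: UPDATE a=30 (pending; pending now {a=30})
Op 9: ROLLBACK: discarded pending ['a']; in_txn=False
ROLLBACK at op 9 discards: ['a']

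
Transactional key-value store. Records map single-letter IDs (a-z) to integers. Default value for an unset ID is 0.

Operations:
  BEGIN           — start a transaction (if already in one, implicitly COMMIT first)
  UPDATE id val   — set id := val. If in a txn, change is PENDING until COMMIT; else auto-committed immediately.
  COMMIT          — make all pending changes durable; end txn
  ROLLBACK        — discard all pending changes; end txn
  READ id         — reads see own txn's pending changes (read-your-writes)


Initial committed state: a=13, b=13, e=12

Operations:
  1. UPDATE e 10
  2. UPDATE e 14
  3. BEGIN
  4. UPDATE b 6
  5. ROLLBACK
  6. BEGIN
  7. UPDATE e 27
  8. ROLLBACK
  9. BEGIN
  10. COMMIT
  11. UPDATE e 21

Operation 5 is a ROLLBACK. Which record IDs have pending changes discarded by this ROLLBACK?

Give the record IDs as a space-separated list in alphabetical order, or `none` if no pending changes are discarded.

Initial committed: {a=13, b=13, e=12}
Op 1: UPDATE e=10 (auto-commit; committed e=10)
Op 2: UPDATE e=14 (auto-commit; committed e=14)
Op 3: BEGIN: in_txn=True, pending={}
Op 4: UPDATE b=6 (pending; pending now {b=6})
Op 5: ROLLBACK: discarded pending ['b']; in_txn=False
Op 6: BEGIN: in_txn=True, pending={}
Op 7: UPDATE e=27 (pending; pending now {e=27})
Op 8: ROLLBACK: discarded pending ['e']; in_txn=False
Op 9: BEGIN: in_txn=True, pending={}
Op 10: COMMIT: merged [] into committed; committed now {a=13, b=13, e=14}
Op 11: UPDATE e=21 (auto-commit; committed e=21)
ROLLBACK at op 5 discards: ['b']

Answer: b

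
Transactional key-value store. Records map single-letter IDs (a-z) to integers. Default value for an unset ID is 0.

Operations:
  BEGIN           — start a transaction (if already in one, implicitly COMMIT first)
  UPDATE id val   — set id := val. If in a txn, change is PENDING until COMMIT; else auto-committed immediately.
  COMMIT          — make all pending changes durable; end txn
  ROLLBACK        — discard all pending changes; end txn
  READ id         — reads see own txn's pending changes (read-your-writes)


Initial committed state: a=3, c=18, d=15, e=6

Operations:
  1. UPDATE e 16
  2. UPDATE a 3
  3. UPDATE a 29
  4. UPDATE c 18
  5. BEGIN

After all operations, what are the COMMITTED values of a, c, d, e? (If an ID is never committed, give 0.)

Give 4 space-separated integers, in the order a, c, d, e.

Initial committed: {a=3, c=18, d=15, e=6}
Op 1: UPDATE e=16 (auto-commit; committed e=16)
Op 2: UPDATE a=3 (auto-commit; committed a=3)
Op 3: UPDATE a=29 (auto-commit; committed a=29)
Op 4: UPDATE c=18 (auto-commit; committed c=18)
Op 5: BEGIN: in_txn=True, pending={}
Final committed: {a=29, c=18, d=15, e=16}

Answer: 29 18 15 16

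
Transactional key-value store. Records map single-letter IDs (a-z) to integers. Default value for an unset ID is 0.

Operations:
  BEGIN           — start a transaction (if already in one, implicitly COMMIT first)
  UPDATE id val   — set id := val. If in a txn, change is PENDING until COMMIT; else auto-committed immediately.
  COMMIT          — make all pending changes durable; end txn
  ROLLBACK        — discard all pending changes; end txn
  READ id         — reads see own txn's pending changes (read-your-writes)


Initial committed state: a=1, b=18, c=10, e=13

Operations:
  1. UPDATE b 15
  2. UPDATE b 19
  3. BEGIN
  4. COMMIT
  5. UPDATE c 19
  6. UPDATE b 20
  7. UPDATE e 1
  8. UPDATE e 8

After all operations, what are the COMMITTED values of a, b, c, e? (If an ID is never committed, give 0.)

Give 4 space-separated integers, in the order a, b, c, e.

Answer: 1 20 19 8

Derivation:
Initial committed: {a=1, b=18, c=10, e=13}
Op 1: UPDATE b=15 (auto-commit; committed b=15)
Op 2: UPDATE b=19 (auto-commit; committed b=19)
Op 3: BEGIN: in_txn=True, pending={}
Op 4: COMMIT: merged [] into committed; committed now {a=1, b=19, c=10, e=13}
Op 5: UPDATE c=19 (auto-commit; committed c=19)
Op 6: UPDATE b=20 (auto-commit; committed b=20)
Op 7: UPDATE e=1 (auto-commit; committed e=1)
Op 8: UPDATE e=8 (auto-commit; committed e=8)
Final committed: {a=1, b=20, c=19, e=8}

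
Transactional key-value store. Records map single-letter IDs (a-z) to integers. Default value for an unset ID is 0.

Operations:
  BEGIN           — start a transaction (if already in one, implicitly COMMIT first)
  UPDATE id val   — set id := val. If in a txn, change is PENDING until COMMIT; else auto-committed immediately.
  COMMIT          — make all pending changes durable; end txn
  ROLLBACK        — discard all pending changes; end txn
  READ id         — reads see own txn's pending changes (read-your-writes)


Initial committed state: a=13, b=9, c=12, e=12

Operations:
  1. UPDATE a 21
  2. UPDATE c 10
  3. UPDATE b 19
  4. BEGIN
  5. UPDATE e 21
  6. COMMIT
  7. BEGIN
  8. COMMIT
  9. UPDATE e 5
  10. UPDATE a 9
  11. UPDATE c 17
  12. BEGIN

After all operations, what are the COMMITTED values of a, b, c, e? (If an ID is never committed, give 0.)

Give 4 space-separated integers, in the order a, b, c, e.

Answer: 9 19 17 5

Derivation:
Initial committed: {a=13, b=9, c=12, e=12}
Op 1: UPDATE a=21 (auto-commit; committed a=21)
Op 2: UPDATE c=10 (auto-commit; committed c=10)
Op 3: UPDATE b=19 (auto-commit; committed b=19)
Op 4: BEGIN: in_txn=True, pending={}
Op 5: UPDATE e=21 (pending; pending now {e=21})
Op 6: COMMIT: merged ['e'] into committed; committed now {a=21, b=19, c=10, e=21}
Op 7: BEGIN: in_txn=True, pending={}
Op 8: COMMIT: merged [] into committed; committed now {a=21, b=19, c=10, e=21}
Op 9: UPDATE e=5 (auto-commit; committed e=5)
Op 10: UPDATE a=9 (auto-commit; committed a=9)
Op 11: UPDATE c=17 (auto-commit; committed c=17)
Op 12: BEGIN: in_txn=True, pending={}
Final committed: {a=9, b=19, c=17, e=5}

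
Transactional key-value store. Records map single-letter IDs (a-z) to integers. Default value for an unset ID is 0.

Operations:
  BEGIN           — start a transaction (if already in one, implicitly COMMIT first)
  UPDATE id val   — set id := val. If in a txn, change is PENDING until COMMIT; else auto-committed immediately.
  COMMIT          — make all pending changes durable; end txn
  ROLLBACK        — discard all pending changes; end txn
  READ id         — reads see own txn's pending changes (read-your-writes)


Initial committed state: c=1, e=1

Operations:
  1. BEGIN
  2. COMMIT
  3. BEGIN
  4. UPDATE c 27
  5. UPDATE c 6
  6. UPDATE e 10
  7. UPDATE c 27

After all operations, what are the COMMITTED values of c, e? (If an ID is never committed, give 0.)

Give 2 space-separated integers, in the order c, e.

Initial committed: {c=1, e=1}
Op 1: BEGIN: in_txn=True, pending={}
Op 2: COMMIT: merged [] into committed; committed now {c=1, e=1}
Op 3: BEGIN: in_txn=True, pending={}
Op 4: UPDATE c=27 (pending; pending now {c=27})
Op 5: UPDATE c=6 (pending; pending now {c=6})
Op 6: UPDATE e=10 (pending; pending now {c=6, e=10})
Op 7: UPDATE c=27 (pending; pending now {c=27, e=10})
Final committed: {c=1, e=1}

Answer: 1 1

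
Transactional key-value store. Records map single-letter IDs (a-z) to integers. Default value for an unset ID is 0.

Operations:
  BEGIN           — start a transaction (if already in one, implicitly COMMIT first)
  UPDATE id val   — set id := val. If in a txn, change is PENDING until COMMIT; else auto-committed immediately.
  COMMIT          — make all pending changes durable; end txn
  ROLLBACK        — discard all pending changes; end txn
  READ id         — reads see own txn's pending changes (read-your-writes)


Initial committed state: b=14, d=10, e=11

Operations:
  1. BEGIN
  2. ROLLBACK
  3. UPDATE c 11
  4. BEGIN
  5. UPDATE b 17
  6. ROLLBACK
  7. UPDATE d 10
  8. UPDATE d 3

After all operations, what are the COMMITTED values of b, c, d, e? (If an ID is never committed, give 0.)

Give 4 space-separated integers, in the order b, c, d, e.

Initial committed: {b=14, d=10, e=11}
Op 1: BEGIN: in_txn=True, pending={}
Op 2: ROLLBACK: discarded pending []; in_txn=False
Op 3: UPDATE c=11 (auto-commit; committed c=11)
Op 4: BEGIN: in_txn=True, pending={}
Op 5: UPDATE b=17 (pending; pending now {b=17})
Op 6: ROLLBACK: discarded pending ['b']; in_txn=False
Op 7: UPDATE d=10 (auto-commit; committed d=10)
Op 8: UPDATE d=3 (auto-commit; committed d=3)
Final committed: {b=14, c=11, d=3, e=11}

Answer: 14 11 3 11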